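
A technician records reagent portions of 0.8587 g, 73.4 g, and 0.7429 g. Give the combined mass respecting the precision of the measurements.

0.8587 g + 73.4 g + 0.7429 g = 75.0016 g.
Addition/subtraction keeps the fewest decimal places: 0.8587 → 4 decimal places, 73.4 → 1 decimal place, 0.7429 → 4 decimal places; limit is 1.
Rounded to 1 decimal place: 75.0 g.

75.0 g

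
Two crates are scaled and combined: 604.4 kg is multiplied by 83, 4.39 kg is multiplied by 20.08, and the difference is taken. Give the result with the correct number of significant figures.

5.0 × 10⁴ kg

604.4 × 83 = 50165.2 → 5.0 × 10⁴ kg (2 s.f., last digit at the 10^3 place).
4.39 × 20.08 = 88.1512 → 88.2 kg (3 s.f., last digit at the 10^-1 place).
Difference: 50077.0488 kg; keep the coarser place, 10^3.
Result: 5.0 × 10⁴ kg.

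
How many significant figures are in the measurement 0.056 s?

2

0.056: leading zeros are not significant.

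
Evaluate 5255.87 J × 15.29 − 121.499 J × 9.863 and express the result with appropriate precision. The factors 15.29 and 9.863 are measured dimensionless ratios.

7.916 × 10⁴ J

5255.87 × 15.29 = 80362.2523 → 8.036 × 10⁴ J (4 s.f., last digit at the 10^1 place).
121.499 × 9.863 = 1198.344637 → 1198 J (4 s.f., last digit at the 10^0 place).
Difference: 79163.907663 J; keep the coarser place, 10^1.
Result: 7.916 × 10⁴ J.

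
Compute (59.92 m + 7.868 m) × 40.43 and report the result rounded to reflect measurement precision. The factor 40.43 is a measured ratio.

59.92 m + 7.868 m = 67.788 m; the sum is limited to 2 decimal places (4 s.f.).
Carrying full precision, 67.788 × 40.43 = 2740.66884 m; 40.43 has 4 s.f., so the result keeps min(4, 4) = 4 s.f.
Rounded to 4 significant figures: 2741 m.

2741 m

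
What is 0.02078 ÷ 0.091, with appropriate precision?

0.23

0.02078 ÷ 0.091 = 0.228351648352…
Multiplication/division keeps the fewest significant figures: 0.02078 → 4 s.f., 0.091 → 2 s.f.; limit is 2.
Rounded to 2 significant figures: 0.23.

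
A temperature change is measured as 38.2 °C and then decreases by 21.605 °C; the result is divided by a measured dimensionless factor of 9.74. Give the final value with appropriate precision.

38.2 °C − 21.605 °C = 16.595 °C; the difference is limited to 1 decimal place (3 s.f.).
Carrying full precision, 16.595 ÷ 9.74 = 1.70379876797… °C; 9.74 has 3 s.f., so the result keeps min(3, 3) = 3 s.f.
Rounded to 3 significant figures: 1.70 °C.

1.70 °C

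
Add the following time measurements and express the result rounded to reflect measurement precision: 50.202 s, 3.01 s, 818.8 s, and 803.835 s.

1675.8 s

50.202 s + 3.01 s + 818.8 s + 803.835 s = 1675.847 s.
Addition/subtraction keeps the fewest decimal places: 50.202 → 3 decimal places, 3.01 → 2 decimal places, 818.8 → 1 decimal place, 803.835 → 3 decimal places; limit is 1.
Rounded to 1 decimal place: 1675.8 s.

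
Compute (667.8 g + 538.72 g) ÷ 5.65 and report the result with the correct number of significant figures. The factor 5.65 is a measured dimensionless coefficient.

667.8 g + 538.72 g = 1206.52 g; the sum is limited to 1 decimal place (5 s.f.).
Carrying full precision, 1206.52 ÷ 5.65 = 213.543362832… g; 5.65 has 3 s.f., so the result keeps min(5, 3) = 3 s.f.
Rounded to 3 significant figures: 214 g.

214 g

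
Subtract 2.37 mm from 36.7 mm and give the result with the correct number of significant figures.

34.3 mm

36.7 mm − 2.37 mm = 34.33 mm.
Addition/subtraction keeps the fewest decimal places: 36.7 → 1 decimal place, 2.37 → 2 decimal places; limit is 1.
Rounded to 1 decimal place: 34.3 mm.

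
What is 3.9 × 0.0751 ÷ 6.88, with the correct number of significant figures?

3.9 × 0.0751 ÷ 6.88 = 0.0425712209302…
Multiplication/division keeps the fewest significant figures: 3.9 → 2 s.f., 0.0751 → 3 s.f., 6.88 → 3 s.f.; limit is 2.
Rounded to 2 significant figures: 0.043.

0.043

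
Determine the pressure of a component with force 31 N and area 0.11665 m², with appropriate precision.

pressure = 31 N ÷ 0.11665 m² = 265.752250321… Pa.
31 has 2 significant figures; 0.11665 has 5.
Division/multiplication keeps the fewest: 2 significant figures.
Rounded: 2.7 × 10^2 Pa.

2.7 × 10^2 Pa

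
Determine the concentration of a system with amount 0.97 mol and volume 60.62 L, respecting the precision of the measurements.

0.016 mol/L

concentration = 0.97 mol ÷ 60.62 L = 0.0160013196965… mol/L.
0.97 has 2 significant figures; 60.62 has 4.
Division/multiplication keeps the fewest: 2 significant figures.
Rounded: 0.016 mol/L.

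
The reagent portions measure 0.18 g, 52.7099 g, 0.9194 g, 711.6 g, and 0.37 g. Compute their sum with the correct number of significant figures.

765.8 g

0.18 g + 52.7099 g + 0.9194 g + 711.6 g + 0.37 g = 765.7793 g.
Addition/subtraction keeps the fewest decimal places: 0.18 → 2 decimal places, 52.7099 → 4 decimal places, 0.9194 → 4 decimal places, 711.6 → 1 decimal place, 0.37 → 2 decimal places; limit is 1.
Rounded to 1 decimal place: 765.8 g.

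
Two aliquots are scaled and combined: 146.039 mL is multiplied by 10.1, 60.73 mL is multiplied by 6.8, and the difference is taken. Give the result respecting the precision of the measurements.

146.039 × 10.1 = 1474.9939 → 1.47 × 10^3 mL (3 s.f., last digit at the 10^1 place).
60.73 × 6.8 = 412.964 → 4.1 × 10^2 mL (2 s.f., last digit at the 10^1 place).
Difference: 1062.0299 mL; keep the coarser place, 10^1.
Result: 1.06 × 10^3 mL.

1.06 × 10^3 mL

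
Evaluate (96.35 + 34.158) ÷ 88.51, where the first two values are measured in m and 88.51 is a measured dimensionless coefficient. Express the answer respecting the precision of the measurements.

1.475 m

96.35 m + 34.158 m = 130.508 m; the sum is limited to 2 decimal places (5 s.f.).
Carrying full precision, 130.508 ÷ 88.51 = 1.47450005649… m; 88.51 has 4 s.f., so the result keeps min(5, 4) = 4 s.f.
Rounded to 4 significant figures: 1.475 m.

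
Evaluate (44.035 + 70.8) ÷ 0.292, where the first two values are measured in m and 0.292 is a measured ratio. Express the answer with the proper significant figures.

393 m

44.035 m + 70.8 m = 114.835 m; the sum is limited to 1 decimal place (4 s.f.).
Carrying full precision, 114.835 ÷ 0.292 = 393.270547945… m; 0.292 has 3 s.f., so the result keeps min(4, 3) = 3 s.f.
Rounded to 3 significant figures: 393 m.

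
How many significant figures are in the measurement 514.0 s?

514.0: trailing zeros after a decimal point are significant.

4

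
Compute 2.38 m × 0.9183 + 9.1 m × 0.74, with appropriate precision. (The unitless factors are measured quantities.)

8.9 m

2.38 × 0.9183 = 2.185554 → 2.19 m (3 s.f., last digit at the 10^-2 place).
9.1 × 0.74 = 6.734 → 6.7 m (2 s.f., last digit at the 10^-1 place).
Sum: 8.919554 m; keep the coarser place, 10^-1.
Result: 8.9 m.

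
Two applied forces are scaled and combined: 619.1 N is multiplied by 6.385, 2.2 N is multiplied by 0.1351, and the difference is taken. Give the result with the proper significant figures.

3953 N

619.1 × 6.385 = 3952.9535 → 3953 N (4 s.f., last digit at the 10^0 place).
2.2 × 0.1351 = 0.29722 → 0.30 N (2 s.f., last digit at the 10^-2 place).
Difference: 3952.65628 N; keep the coarser place, 10^0.
Result: 3953 N.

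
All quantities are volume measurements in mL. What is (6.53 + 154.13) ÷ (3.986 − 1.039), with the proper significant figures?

54.52

6.53 + 154.13 = 160.66, limited to 2 d.p. → 5 s.f.; 3.986 − 1.039 = 2.947, limited to 3 d.p. → 4 s.f.
Carrying full precision, 160.66 ÷ 2.947 = 54.5164574143…; keep min(5, 4) = 4 s.f.
Rounded to 4 significant figures: 54.52.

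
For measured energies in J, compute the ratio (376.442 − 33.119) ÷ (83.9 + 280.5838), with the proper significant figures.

0.9419

376.442 − 33.119 = 343.323, limited to 3 d.p. → 6 s.f.; 83.9 + 280.5838 = 364.4838, limited to 1 d.p. → 4 s.f.
Carrying full precision, 343.323 ÷ 364.4838 = 0.941943098706…; keep min(6, 4) = 4 s.f.
Rounded to 4 significant figures: 0.9419.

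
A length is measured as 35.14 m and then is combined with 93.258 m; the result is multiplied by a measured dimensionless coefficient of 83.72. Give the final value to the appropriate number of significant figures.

1.075 × 10⁴ m

35.14 m + 93.258 m = 128.398 m; the sum is limited to 2 decimal places (5 s.f.).
Carrying full precision, 128.398 × 83.72 = 10749.48056 m; 83.72 has 4 s.f., so the result keeps min(5, 4) = 4 s.f.
Rounded to 4 significant figures: 1.075 × 10⁴ m.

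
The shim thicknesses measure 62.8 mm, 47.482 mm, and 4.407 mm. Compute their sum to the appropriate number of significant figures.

114.7 mm

62.8 mm + 47.482 mm + 4.407 mm = 114.689 mm.
Addition/subtraction keeps the fewest decimal places: 62.8 → 1 decimal place, 47.482 → 3 decimal places, 4.407 → 3 decimal places; limit is 1.
Rounded to 1 decimal place: 114.7 mm.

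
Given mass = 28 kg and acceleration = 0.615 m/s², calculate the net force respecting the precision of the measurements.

17 N

net force = 28 kg × 0.615 m/s² = 17.22 N.
28 has 2 significant figures; 0.615 has 3.
Division/multiplication keeps the fewest: 2 significant figures.
Rounded: 17 N.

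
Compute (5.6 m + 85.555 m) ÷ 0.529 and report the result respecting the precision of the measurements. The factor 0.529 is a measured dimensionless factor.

5.6 m + 85.555 m = 91.155 m; the sum is limited to 1 decimal place (3 s.f.).
Carrying full precision, 91.155 ÷ 0.529 = 172.315689981… m; 0.529 has 3 s.f., so the result keeps min(3, 3) = 3 s.f.
Rounded to 3 significant figures: 172 m.

172 m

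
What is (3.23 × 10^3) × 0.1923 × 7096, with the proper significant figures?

(3.23 × 10^3) × 0.1923 × 7096 = 4407531.384
Multiplication/division keeps the fewest significant figures: 3.23 × 10^3 → 3 s.f., 0.1923 → 4 s.f., 7096 → 4 s.f.; limit is 3.
Rounded to 3 significant figures: 4.41 × 10^6.

4.41 × 10^6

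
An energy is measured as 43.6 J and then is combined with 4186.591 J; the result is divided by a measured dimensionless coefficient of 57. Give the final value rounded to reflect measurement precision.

43.6 J + 4186.591 J = 4230.191 J; the sum is limited to 1 decimal place (5 s.f.).
Carrying full precision, 4230.191 ÷ 57 = 74.213877193… J; 57 has 2 s.f., so the result keeps min(5, 2) = 2 s.f.
Rounded to 2 significant figures: 74 J.

74 J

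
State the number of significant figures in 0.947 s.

3

0.947: leading zeros are not significant.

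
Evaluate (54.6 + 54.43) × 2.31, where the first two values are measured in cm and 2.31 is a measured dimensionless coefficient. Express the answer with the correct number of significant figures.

54.6 cm + 54.43 cm = 109.03 cm; the sum is limited to 1 decimal place (4 s.f.).
Carrying full precision, 109.03 × 2.31 = 251.8593 cm; 2.31 has 3 s.f., so the result keeps min(4, 3) = 3 s.f.
Rounded to 3 significant figures: 252 cm.

252 cm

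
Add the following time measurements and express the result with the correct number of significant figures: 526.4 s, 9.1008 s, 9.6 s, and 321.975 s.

526.4 s + 9.1008 s + 9.6 s + 321.975 s = 867.0758 s.
Addition/subtraction keeps the fewest decimal places: 526.4 → 1 decimal place, 9.1008 → 4 decimal places, 9.6 → 1 decimal place, 321.975 → 3 decimal places; limit is 1.
Rounded to 1 decimal place: 867.1 s.

867.1 s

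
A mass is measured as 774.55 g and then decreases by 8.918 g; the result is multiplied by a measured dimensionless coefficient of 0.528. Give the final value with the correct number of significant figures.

404 g

774.55 g − 8.918 g = 765.632 g; the difference is limited to 2 decimal places (5 s.f.).
Carrying full precision, 765.632 × 0.528 = 404.253696 g; 0.528 has 3 s.f., so the result keeps min(5, 3) = 3 s.f.
Rounded to 3 significant figures: 404 g.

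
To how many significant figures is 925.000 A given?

6

925.000: trailing zeros after a decimal point are significant.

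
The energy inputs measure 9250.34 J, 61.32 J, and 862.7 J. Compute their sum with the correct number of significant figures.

10174.4 J

9250.34 J + 61.32 J + 862.7 J = 10174.36 J.
Addition/subtraction keeps the fewest decimal places: 9250.34 → 2 decimal places, 61.32 → 2 decimal places, 862.7 → 1 decimal place; limit is 1.
Rounded to 1 decimal place: 10174.4 J.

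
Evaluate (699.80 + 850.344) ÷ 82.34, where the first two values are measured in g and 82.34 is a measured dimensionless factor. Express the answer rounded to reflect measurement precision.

18.83 g

699.80 g + 850.344 g = 1550.144 g; the sum is limited to 2 decimal places (6 s.f.).
Carrying full precision, 1550.144 ÷ 82.34 = 18.8261355356… g; 82.34 has 4 s.f., so the result keeps min(6, 4) = 4 s.f.
Rounded to 4 significant figures: 18.83 g.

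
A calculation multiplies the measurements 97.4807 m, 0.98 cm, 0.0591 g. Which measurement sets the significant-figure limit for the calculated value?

0.98 cm

97.4807 m → 6 s.f.; 0.98 cm → 2 s.f.; 0.0591 g → 3 s.f.
The fewest is 2 significant figures, from 0.98 cm.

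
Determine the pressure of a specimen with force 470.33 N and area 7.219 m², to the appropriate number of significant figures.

pressure = 470.33 N ÷ 7.219 m² = 65.1516830586… Pa.
470.33 has 5 significant figures; 7.219 has 4.
Division/multiplication keeps the fewest: 4 significant figures.
Rounded: 65.15 Pa.

65.15 Pa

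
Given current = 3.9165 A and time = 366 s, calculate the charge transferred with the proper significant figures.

charge transferred = 3.9165 A × 366 s = 1433.439 C.
3.9165 has 5 significant figures; 366 has 3.
Division/multiplication keeps the fewest: 3 significant figures.
Rounded: 1.43 × 10^3 C.

1.43 × 10^3 C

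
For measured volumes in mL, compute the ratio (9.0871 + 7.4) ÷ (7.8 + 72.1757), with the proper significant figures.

2.06 × 10⁻¹

9.0871 + 7.4 = 16.4871, limited to 1 d.p. → 3 s.f.; 7.8 + 72.1757 = 79.9757, limited to 1 d.p. → 3 s.f.
Carrying full precision, 16.4871 ÷ 79.9757 = 0.206151368478…; keep min(3, 3) = 3 s.f.
Rounded to 3 significant figures: 2.06 × 10⁻¹.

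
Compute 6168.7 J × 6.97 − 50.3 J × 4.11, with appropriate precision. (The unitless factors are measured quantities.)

6168.7 × 6.97 = 42995.839 → 4.30 × 10^4 J (3 s.f., last digit at the 10^2 place).
50.3 × 4.11 = 206.733 → 207 J (3 s.f., last digit at the 10^0 place).
Difference: 42789.106 J; keep the coarser place, 10^2.
Result: 4.28 × 10^4 J.

4.28 × 10^4 J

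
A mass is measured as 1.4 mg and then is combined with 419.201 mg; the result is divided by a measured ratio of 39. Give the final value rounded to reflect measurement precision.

1.4 mg + 419.201 mg = 420.601 mg; the sum is limited to 1 decimal place (4 s.f.).
Carrying full precision, 420.601 ÷ 39 = 10.7846410256… mg; 39 has 2 s.f., so the result keeps min(4, 2) = 2 s.f.
Rounded to 2 significant figures: 11 mg.

11 mg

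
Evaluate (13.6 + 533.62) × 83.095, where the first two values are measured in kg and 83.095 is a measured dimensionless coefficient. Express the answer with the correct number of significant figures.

4.547 × 10⁴ kg

13.6 kg + 533.62 kg = 547.22 kg; the sum is limited to 1 decimal place (4 s.f.).
Carrying full precision, 547.22 × 83.095 = 45471.2459 kg; 83.095 has 5 s.f., so the result keeps min(4, 5) = 4 s.f.
Rounded to 4 significant figures: 4.547 × 10⁴ kg.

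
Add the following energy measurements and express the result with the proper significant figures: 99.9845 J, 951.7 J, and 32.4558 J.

99.9845 J + 951.7 J + 32.4558 J = 1084.1403 J.
Addition/subtraction keeps the fewest decimal places: 99.9845 → 4 decimal places, 951.7 → 1 decimal place, 32.4558 → 4 decimal places; limit is 1.
Rounded to 1 decimal place: 1084.1 J.

1084.1 J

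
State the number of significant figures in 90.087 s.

5

90.087: zeros between nonzero digits are significant.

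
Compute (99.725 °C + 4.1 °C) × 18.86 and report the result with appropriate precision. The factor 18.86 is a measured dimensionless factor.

1958 °C

99.725 °C + 4.1 °C = 103.825 °C; the sum is limited to 1 decimal place (4 s.f.).
Carrying full precision, 103.825 × 18.86 = 1958.1395 °C; 18.86 has 4 s.f., so the result keeps min(4, 4) = 4 s.f.
Rounded to 4 significant figures: 1958 °C.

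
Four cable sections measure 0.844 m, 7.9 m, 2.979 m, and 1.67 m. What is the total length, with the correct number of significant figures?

0.844 m + 7.9 m + 2.979 m + 1.67 m = 13.393 m.
Addition/subtraction keeps the fewest decimal places: 0.844 → 3 decimal places, 7.9 → 1 decimal place, 2.979 → 3 decimal places, 1.67 → 2 decimal places; limit is 1.
Rounded to 1 decimal place: 13.4 m.

13.4 m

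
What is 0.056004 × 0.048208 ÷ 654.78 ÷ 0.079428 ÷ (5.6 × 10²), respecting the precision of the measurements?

0.056004 × 0.048208 ÷ 654.78 ÷ 0.079428 ÷ (5.6 × 10²) = 9.27002918691 × 10^-8…
Multiplication/division keeps the fewest significant figures: 0.056004 → 5 s.f., 0.048208 → 5 s.f., 654.78 → 5 s.f., 0.079428 → 5 s.f., 5.6 × 10² → 2 s.f.; limit is 2.
Rounded to 2 significant figures: 9.3 × 10⁻⁸.

9.3 × 10⁻⁸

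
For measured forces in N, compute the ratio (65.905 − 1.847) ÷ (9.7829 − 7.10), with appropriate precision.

23.9

65.905 − 1.847 = 64.058, limited to 3 d.p. → 5 s.f.; 9.7829 − 7.10 = 2.6829, limited to 2 d.p. → 3 s.f.
Carrying full precision, 64.058 ÷ 2.6829 = 23.8764024004…; keep min(5, 3) = 3 s.f.
Rounded to 3 significant figures: 23.9.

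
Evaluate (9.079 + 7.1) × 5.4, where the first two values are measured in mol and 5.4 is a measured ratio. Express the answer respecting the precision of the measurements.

87 mol

9.079 mol + 7.1 mol = 16.179 mol; the sum is limited to 1 decimal place (3 s.f.).
Carrying full precision, 16.179 × 5.4 = 87.3666 mol; 5.4 has 2 s.f., so the result keeps min(3, 2) = 2 s.f.
Rounded to 2 significant figures: 87 mol.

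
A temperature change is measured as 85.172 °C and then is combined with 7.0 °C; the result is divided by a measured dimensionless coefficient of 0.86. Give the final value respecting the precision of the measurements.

1.1 × 10^2 °C

85.172 °C + 7.0 °C = 92.172 °C; the sum is limited to 1 decimal place (3 s.f.).
Carrying full precision, 92.172 ÷ 0.86 = 107.176744186… °C; 0.86 has 2 s.f., so the result keeps min(3, 2) = 2 s.f.
Rounded to 2 significant figures: 1.1 × 10^2 °C.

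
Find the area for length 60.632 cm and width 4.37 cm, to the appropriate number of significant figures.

area = 60.632 cm × 4.37 cm = 264.96184 cm².
60.632 has 5 significant figures; 4.37 has 3.
Division/multiplication keeps the fewest: 3 significant figures.
Rounded: 265 cm².

265 cm²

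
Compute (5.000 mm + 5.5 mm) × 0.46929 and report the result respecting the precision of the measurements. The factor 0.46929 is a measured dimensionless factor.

5.000 mm + 5.5 mm = 10.500 mm; the sum is limited to 1 decimal place (3 s.f.).
Carrying full precision, 10.500 × 0.46929 = 4.927545 mm; 0.46929 has 5 s.f., so the result keeps min(3, 5) = 3 s.f.
Rounded to 3 significant figures: 4.93 mm.

4.93 mm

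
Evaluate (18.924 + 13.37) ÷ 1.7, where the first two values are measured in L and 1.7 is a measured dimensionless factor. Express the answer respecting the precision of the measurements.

19 L

18.924 L + 13.37 L = 32.294 L; the sum is limited to 2 decimal places (4 s.f.).
Carrying full precision, 32.294 ÷ 1.7 = 18.9964705882… L; 1.7 has 2 s.f., so the result keeps min(4, 2) = 2 s.f.
Rounded to 2 significant figures: 19 L.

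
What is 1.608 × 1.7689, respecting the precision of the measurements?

2.844

1.608 × 1.7689 = 2.8443912
Multiplication/division keeps the fewest significant figures: 1.608 → 4 s.f., 1.7689 → 5 s.f.; limit is 4.
Rounded to 4 significant figures: 2.844.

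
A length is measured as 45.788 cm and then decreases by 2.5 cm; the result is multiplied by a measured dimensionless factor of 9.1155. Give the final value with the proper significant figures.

395 cm

45.788 cm − 2.5 cm = 43.288 cm; the difference is limited to 1 decimal place (3 s.f.).
Carrying full precision, 43.288 × 9.1155 = 394.591764 cm; 9.1155 has 5 s.f., so the result keeps min(3, 5) = 3 s.f.
Rounded to 3 significant figures: 395 cm.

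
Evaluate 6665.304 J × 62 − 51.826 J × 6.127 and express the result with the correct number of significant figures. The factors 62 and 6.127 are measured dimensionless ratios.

4.1 × 10^5 J

6665.304 × 62 = 413248.848 → 4.1 × 10^5 J (2 s.f., last digit at the 10^4 place).
51.826 × 6.127 = 317.537902 → 317.5 J (4 s.f., last digit at the 10^-1 place).
Difference: 412931.310098 J; keep the coarser place, 10^4.
Result: 4.1 × 10^5 J.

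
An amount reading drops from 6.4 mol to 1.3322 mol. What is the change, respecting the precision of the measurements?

6.4 mol − 1.3322 mol = 5.0678 mol.
Addition/subtraction keeps the fewest decimal places: 6.4 → 1 decimal place, 1.3322 → 4 decimal places; limit is 1.
Rounded to 1 decimal place: 5.1 mol.

5.1 mol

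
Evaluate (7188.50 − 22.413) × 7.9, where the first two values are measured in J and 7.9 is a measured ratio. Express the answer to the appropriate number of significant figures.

5.7 × 10⁴ J

7188.50 J − 22.413 J = 7166.087 J; the difference is limited to 2 decimal places (6 s.f.).
Carrying full precision, 7166.087 × 7.9 = 56612.0873 J; 7.9 has 2 s.f., so the result keeps min(6, 2) = 2 s.f.
Rounded to 2 significant figures: 5.7 × 10⁴ J.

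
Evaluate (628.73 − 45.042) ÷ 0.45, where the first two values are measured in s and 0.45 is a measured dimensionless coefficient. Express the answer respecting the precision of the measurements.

628.73 s − 45.042 s = 583.688 s; the difference is limited to 2 decimal places (5 s.f.).
Carrying full precision, 583.688 ÷ 0.45 = 1297.08444444… s; 0.45 has 2 s.f., so the result keeps min(5, 2) = 2 s.f.
Rounded to 2 significant figures: 1.3 × 10³ s.

1.3 × 10³ s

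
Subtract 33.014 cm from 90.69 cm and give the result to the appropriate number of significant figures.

90.69 cm − 33.014 cm = 57.676 cm.
Addition/subtraction keeps the fewest decimal places: 90.69 → 2 decimal places, 33.014 → 3 decimal places; limit is 2.
Rounded to 2 decimal places: 57.68 cm.

57.68 cm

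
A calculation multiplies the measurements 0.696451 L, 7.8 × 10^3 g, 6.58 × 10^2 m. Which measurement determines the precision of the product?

7.8 × 10^3 g

0.696451 L → 6 s.f.; 7.8 × 10^3 g → 2 s.f.; 6.58 × 10^2 m → 3 s.f.
The fewest is 2 significant figures, from 7.8 × 10^3 g.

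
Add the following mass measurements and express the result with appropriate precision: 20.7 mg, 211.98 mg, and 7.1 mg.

20.7 mg + 211.98 mg + 7.1 mg = 239.78 mg.
Addition/subtraction keeps the fewest decimal places: 20.7 → 1 decimal place, 211.98 → 2 decimal places, 7.1 → 1 decimal place; limit is 1.
Rounded to 1 decimal place: 239.8 mg.

239.8 mg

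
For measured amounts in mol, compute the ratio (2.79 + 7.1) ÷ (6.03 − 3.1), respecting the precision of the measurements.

3.4

2.79 + 7.1 = 9.89, limited to 1 d.p. → 2 s.f.; 6.03 − 3.1 = 2.93, limited to 1 d.p. → 2 s.f.
Carrying full precision, 9.89 ÷ 2.93 = 3.37542662116…; keep min(2, 2) = 2 s.f.
Rounded to 2 significant figures: 3.4.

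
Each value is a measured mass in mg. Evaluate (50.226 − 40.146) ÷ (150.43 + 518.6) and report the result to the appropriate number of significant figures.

0.01507

50.226 − 40.146 = 10.080, limited to 3 d.p. → 5 s.f.; 150.43 + 518.6 = 669.03, limited to 1 d.p. → 4 s.f.
Carrying full precision, 10.080 ÷ 669.03 = 0.0150665889422…; keep min(5, 4) = 4 s.f.
Rounded to 4 significant figures: 0.01507.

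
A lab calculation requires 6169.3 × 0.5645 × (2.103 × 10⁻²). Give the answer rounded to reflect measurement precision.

73.24

6169.3 × 0.5645 × (2.103 × 10⁻²) = 73.2384439455
Multiplication/division keeps the fewest significant figures: 6169.3 → 5 s.f., 0.5645 → 4 s.f., 2.103 × 10⁻² → 4 s.f.; limit is 4.
Rounded to 4 significant figures: 73.24.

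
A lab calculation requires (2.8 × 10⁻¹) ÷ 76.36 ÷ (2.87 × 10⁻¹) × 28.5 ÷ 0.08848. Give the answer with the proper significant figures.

(2.8 × 10⁻¹) ÷ 76.36 ÷ (2.87 × 10⁻¹) × 28.5 ÷ 0.08848 = 4.11538017322…
Multiplication/division keeps the fewest significant figures: 2.8 × 10⁻¹ → 2 s.f., 76.36 → 4 s.f., 2.87 × 10⁻¹ → 3 s.f., 28.5 → 3 s.f., 0.08848 → 4 s.f.; limit is 2.
Rounded to 2 significant figures: 4.1.

4.1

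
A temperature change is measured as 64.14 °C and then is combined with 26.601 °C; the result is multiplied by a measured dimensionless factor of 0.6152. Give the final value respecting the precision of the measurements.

55.82 °C

64.14 °C + 26.601 °C = 90.741 °C; the sum is limited to 2 decimal places (4 s.f.).
Carrying full precision, 90.741 × 0.6152 = 55.8238632 °C; 0.6152 has 4 s.f., so the result keeps min(4, 4) = 4 s.f.
Rounded to 4 significant figures: 55.82 °C.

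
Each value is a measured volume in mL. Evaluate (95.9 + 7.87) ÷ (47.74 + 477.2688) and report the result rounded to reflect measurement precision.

0.1977

95.9 + 7.87 = 103.77, limited to 1 d.p. → 4 s.f.; 47.74 + 477.2688 = 525.0088, limited to 2 d.p. → 5 s.f.
Carrying full precision, 103.77 ÷ 525.0088 = 0.197653829802…; keep min(4, 5) = 4 s.f.
Rounded to 4 significant figures: 0.1977.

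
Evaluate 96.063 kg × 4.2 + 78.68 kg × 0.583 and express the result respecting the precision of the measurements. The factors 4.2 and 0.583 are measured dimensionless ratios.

4.5 × 10² kg

96.063 × 4.2 = 403.4646 → 4.0 × 10² kg (2 s.f., last digit at the 10^1 place).
78.68 × 0.583 = 45.87044 → 45.9 kg (3 s.f., last digit at the 10^-1 place).
Sum: 449.33504 kg; keep the coarser place, 10^1.
Result: 4.5 × 10² kg.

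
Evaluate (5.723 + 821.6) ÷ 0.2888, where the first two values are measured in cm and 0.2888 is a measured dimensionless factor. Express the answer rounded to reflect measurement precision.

2865 cm

5.723 cm + 821.6 cm = 827.323 cm; the sum is limited to 1 decimal place (4 s.f.).
Carrying full precision, 827.323 ÷ 0.2888 = 2864.69182825… cm; 0.2888 has 4 s.f., so the result keeps min(4, 4) = 4 s.f.
Rounded to 4 significant figures: 2865 cm.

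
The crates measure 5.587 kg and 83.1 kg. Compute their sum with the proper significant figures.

5.587 kg + 83.1 kg = 88.687 kg.
Addition/subtraction keeps the fewest decimal places: 5.587 → 3 decimal places, 83.1 → 1 decimal place; limit is 1.
Rounded to 1 decimal place: 88.7 kg.

88.7 kg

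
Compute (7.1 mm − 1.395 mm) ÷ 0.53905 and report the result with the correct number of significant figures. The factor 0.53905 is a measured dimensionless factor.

11 mm

7.1 mm − 1.395 mm = 5.705 mm; the difference is limited to 1 decimal place (2 s.f.).
Carrying full precision, 5.705 ÷ 0.53905 = 10.5834338188… mm; 0.53905 has 5 s.f., so the result keeps min(2, 5) = 2 s.f.
Rounded to 2 significant figures: 11 mm.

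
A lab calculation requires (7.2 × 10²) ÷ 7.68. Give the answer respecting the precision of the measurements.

(7.2 × 10²) ÷ 7.68 = 93.75
Multiplication/division keeps the fewest significant figures: 7.2 × 10² → 2 s.f., 7.68 → 3 s.f.; limit is 2.
Rounded to 2 significant figures: 94.

94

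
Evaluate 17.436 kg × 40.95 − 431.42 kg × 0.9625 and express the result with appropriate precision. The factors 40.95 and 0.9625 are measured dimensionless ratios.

298.8 kg

17.436 × 40.95 = 714.0042 → 714.0 kg (4 s.f., last digit at the 10^-1 place).
431.42 × 0.9625 = 415.24175 → 415.2 kg (4 s.f., last digit at the 10^-1 place).
Difference: 298.76245 kg; keep the coarser place, 10^-1.
Result: 298.8 kg.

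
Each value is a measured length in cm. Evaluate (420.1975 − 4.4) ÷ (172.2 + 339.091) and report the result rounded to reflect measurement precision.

420.1975 − 4.4 = 415.7975, limited to 1 d.p. → 4 s.f.; 172.2 + 339.091 = 511.291, limited to 1 d.p. → 4 s.f.
Carrying full precision, 415.7975 ÷ 511.291 = 0.813230626004…; keep min(4, 4) = 4 s.f.
Rounded to 4 significant figures: 0.8132.

0.8132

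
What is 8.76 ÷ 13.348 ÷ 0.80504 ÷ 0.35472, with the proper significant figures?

8.76 ÷ 13.348 ÷ 0.80504 ÷ 0.35472 = 2.29818387287…
Multiplication/division keeps the fewest significant figures: 8.76 → 3 s.f., 13.348 → 5 s.f., 0.80504 → 5 s.f., 0.35472 → 5 s.f.; limit is 3.
Rounded to 3 significant figures: 2.30.

2.30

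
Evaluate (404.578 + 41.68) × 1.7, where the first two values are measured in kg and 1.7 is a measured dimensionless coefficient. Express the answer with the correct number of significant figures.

7.6 × 10² kg

404.578 kg + 41.68 kg = 446.258 kg; the sum is limited to 2 decimal places (5 s.f.).
Carrying full precision, 446.258 × 1.7 = 758.6386 kg; 1.7 has 2 s.f., so the result keeps min(5, 2) = 2 s.f.
Rounded to 2 significant figures: 7.6 × 10² kg.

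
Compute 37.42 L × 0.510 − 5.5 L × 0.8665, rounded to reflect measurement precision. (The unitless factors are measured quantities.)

14.3 L

37.42 × 0.510 = 19.0842 → 19.1 L (3 s.f., last digit at the 10^-1 place).
5.5 × 0.8665 = 4.76575 → 4.8 L (2 s.f., last digit at the 10^-1 place).
Difference: 14.31845 L; keep the coarser place, 10^-1.
Result: 14.3 L.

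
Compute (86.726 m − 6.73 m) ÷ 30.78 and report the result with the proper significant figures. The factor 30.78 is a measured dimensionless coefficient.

2.599 m

86.726 m − 6.73 m = 79.996 m; the difference is limited to 2 decimal places (4 s.f.).
Carrying full precision, 79.996 ÷ 30.78 = 2.59896036387… m; 30.78 has 4 s.f., so the result keeps min(4, 4) = 4 s.f.
Rounded to 4 significant figures: 2.599 m.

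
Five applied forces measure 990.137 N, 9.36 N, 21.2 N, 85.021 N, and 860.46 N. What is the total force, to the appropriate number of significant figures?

990.137 N + 9.36 N + 21.2 N + 85.021 N + 860.46 N = 1966.178 N.
Addition/subtraction keeps the fewest decimal places: 990.137 → 3 decimal places, 9.36 → 2 decimal places, 21.2 → 1 decimal place, 85.021 → 3 decimal places, 860.46 → 2 decimal places; limit is 1.
Rounded to 1 decimal place: 1966.2 N.

1966.2 N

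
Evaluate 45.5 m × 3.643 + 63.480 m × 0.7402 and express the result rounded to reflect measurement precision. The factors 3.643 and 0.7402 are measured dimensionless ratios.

213 m

45.5 × 3.643 = 165.7565 → 166 m (3 s.f., last digit at the 10^0 place).
63.480 × 0.7402 = 46.987896 → 46.99 m (4 s.f., last digit at the 10^-2 place).
Sum: 212.744396 m; keep the coarser place, 10^0.
Result: 213 m.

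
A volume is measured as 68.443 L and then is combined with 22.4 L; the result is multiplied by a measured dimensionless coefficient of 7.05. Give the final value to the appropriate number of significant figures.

6.40 × 10^2 L

68.443 L + 22.4 L = 90.843 L; the sum is limited to 1 decimal place (3 s.f.).
Carrying full precision, 90.843 × 7.05 = 640.44315 L; 7.05 has 3 s.f., so the result keeps min(3, 3) = 3 s.f.
Rounded to 3 significant figures: 6.40 × 10^2 L.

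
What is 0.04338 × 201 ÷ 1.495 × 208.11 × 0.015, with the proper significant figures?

0.04338 × 201 ÷ 1.495 × 208.11 × 0.015 = 18.2065903525…
Multiplication/division keeps the fewest significant figures: 0.04338 → 4 s.f., 201 → 3 s.f., 1.495 → 4 s.f., 208.11 → 5 s.f., 0.015 → 2 s.f.; limit is 2.
Rounded to 2 significant figures: 18.

18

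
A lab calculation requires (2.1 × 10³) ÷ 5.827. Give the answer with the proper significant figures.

(2.1 × 10³) ÷ 5.827 = 360.391281963…
Multiplication/division keeps the fewest significant figures: 2.1 × 10³ → 2 s.f., 5.827 → 4 s.f.; limit is 2.
Rounded to 2 significant figures: 3.6 × 10².

3.6 × 10²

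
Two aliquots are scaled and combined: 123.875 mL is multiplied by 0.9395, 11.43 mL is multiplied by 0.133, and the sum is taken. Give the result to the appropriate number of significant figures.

123.875 × 0.9395 = 116.3805625 → 116.4 mL (4 s.f., last digit at the 10^-1 place).
11.43 × 0.133 = 1.52019 → 1.52 mL (3 s.f., last digit at the 10^-2 place).
Sum: 117.9007525 mL; keep the coarser place, 10^-1.
Result: 117.9 mL.

117.9 mL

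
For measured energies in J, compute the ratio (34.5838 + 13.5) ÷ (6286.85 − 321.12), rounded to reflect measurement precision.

34.5838 + 13.5 = 48.0838, limited to 1 d.p. → 3 s.f.; 6286.85 − 321.12 = 5965.73, limited to 2 d.p. → 6 s.f.
Carrying full precision, 48.0838 ÷ 5965.73 = 0.00806000271551…; keep min(3, 6) = 3 s.f.
Rounded to 3 significant figures: 8.06 × 10^-3.

8.06 × 10^-3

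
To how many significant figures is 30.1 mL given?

30.1: zeros between nonzero digits are significant.

3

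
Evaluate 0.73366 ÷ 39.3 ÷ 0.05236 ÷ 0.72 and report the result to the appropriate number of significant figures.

0.50

0.73366 ÷ 39.3 ÷ 0.05236 ÷ 0.72 = 0.495188051317…
Multiplication/division keeps the fewest significant figures: 0.73366 → 5 s.f., 39.3 → 3 s.f., 0.05236 → 4 s.f., 0.72 → 2 s.f.; limit is 2.
Rounded to 2 significant figures: 0.50.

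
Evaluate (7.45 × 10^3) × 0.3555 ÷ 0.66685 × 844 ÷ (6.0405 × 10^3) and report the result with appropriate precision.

(7.45 × 10^3) × 0.3555 ÷ 0.66685 × 844 ÷ (6.0405 × 10^3) = 554.928819953…
Multiplication/division keeps the fewest significant figures: 7.45 × 10^3 → 3 s.f., 0.3555 → 4 s.f., 0.66685 → 5 s.f., 844 → 3 s.f., 6.0405 × 10^3 → 5 s.f.; limit is 3.
Rounded to 3 significant figures: 555.

555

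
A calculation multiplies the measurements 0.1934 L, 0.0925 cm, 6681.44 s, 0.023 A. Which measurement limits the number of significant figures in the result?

0.023 A

0.1934 L → 4 s.f.; 0.0925 cm → 3 s.f.; 6681.44 s → 6 s.f.; 0.023 A → 2 s.f.
The fewest is 2 significant figures, from 0.023 A.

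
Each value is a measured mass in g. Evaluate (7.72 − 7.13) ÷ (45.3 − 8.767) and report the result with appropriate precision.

7.72 − 7.13 = 0.59, limited to 2 d.p. → 2 s.f.; 45.3 − 8.767 = 36.533, limited to 1 d.p. → 3 s.f.
Carrying full precision, 0.59 ÷ 36.533 = 0.0161497823885…; keep min(2, 3) = 2 s.f.
Rounded to 2 significant figures: 0.016.

0.016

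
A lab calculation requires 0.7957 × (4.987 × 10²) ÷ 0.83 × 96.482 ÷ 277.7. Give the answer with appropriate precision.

0.7957 × (4.987 × 10²) ÷ 0.83 × 96.482 ÷ 277.7 = 166.104367435…
Multiplication/division keeps the fewest significant figures: 0.7957 → 4 s.f., 4.987 × 10² → 4 s.f., 0.83 → 2 s.f., 96.482 → 5 s.f., 277.7 → 4 s.f.; limit is 2.
Rounded to 2 significant figures: 1.7 × 10².

1.7 × 10²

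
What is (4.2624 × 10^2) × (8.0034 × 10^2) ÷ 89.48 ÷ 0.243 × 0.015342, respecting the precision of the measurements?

(4.2624 × 10^2) × (8.0034 × 10^2) ÷ 89.48 ÷ 0.243 × 0.015342 = 240.701310875…
Multiplication/division keeps the fewest significant figures: 4.2624 × 10^2 → 5 s.f., 8.0034 × 10^2 → 5 s.f., 89.48 → 4 s.f., 0.243 → 3 s.f., 0.015342 → 5 s.f.; limit is 3.
Rounded to 3 significant figures: 241.

241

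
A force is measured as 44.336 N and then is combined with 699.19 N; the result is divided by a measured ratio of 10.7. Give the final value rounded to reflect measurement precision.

44.336 N + 699.19 N = 743.526 N; the sum is limited to 2 decimal places (5 s.f.).
Carrying full precision, 743.526 ÷ 10.7 = 69.488411215… N; 10.7 has 3 s.f., so the result keeps min(5, 3) = 3 s.f.
Rounded to 3 significant figures: 69.5 N.

69.5 N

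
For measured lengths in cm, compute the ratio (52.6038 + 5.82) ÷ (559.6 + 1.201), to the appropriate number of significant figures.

52.6038 + 5.82 = 58.4238, limited to 2 d.p. → 4 s.f.; 559.6 + 1.201 = 560.801, limited to 1 d.p. → 4 s.f.
Carrying full precision, 58.4238 ÷ 560.801 = 0.104179200822…; keep min(4, 4) = 4 s.f.
Rounded to 4 significant figures: 0.1042.

0.1042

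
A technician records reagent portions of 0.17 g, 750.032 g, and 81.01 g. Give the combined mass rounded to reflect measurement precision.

0.17 g + 750.032 g + 81.01 g = 831.212 g.
Addition/subtraction keeps the fewest decimal places: 0.17 → 2 decimal places, 750.032 → 3 decimal places, 81.01 → 2 decimal places; limit is 2.
Rounded to 2 decimal places: 8.3121 × 10² g.

8.3121 × 10² g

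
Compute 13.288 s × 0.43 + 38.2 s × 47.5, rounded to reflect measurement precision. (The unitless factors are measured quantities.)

1.82 × 10³ s

13.288 × 0.43 = 5.71384 → 5.7 s (2 s.f., last digit at the 10^-1 place).
38.2 × 47.5 = 1814.5 → 1.81 × 10³ s (3 s.f., last digit at the 10^1 place).
Sum: 1820.21384 s; keep the coarser place, 10^1.
Result: 1.82 × 10³ s.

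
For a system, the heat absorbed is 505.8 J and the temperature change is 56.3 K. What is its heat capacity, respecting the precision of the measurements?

heat capacity = 505.8 J ÷ 56.3 K = 8.98401420959… J/K.
505.8 has 4 significant figures; 56.3 has 3.
Division/multiplication keeps the fewest: 3 significant figures.
Rounded: 8.98 J/K.

8.98 J/K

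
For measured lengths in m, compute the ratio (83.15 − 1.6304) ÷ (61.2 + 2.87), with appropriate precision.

1.27

83.15 − 1.6304 = 81.5196, limited to 2 d.p. → 4 s.f.; 61.2 + 2.87 = 64.07, limited to 1 d.p. → 3 s.f.
Carrying full precision, 81.5196 ÷ 64.07 = 1.27235211487…; keep min(4, 3) = 3 s.f.
Rounded to 3 significant figures: 1.27.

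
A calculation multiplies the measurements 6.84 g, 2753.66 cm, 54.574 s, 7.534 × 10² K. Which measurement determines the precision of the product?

6.84 g

6.84 g → 3 s.f.; 2753.66 cm → 6 s.f.; 54.574 s → 5 s.f.; 7.534 × 10² K → 4 s.f.
The fewest is 3 significant figures, from 6.84 g.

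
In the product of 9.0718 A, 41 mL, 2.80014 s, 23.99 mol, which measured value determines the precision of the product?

41 mL

9.0718 A → 5 s.f.; 41 mL → 2 s.f.; 2.80014 s → 6 s.f.; 23.99 mol → 4 s.f.
The fewest is 2 significant figures, from 41 mL.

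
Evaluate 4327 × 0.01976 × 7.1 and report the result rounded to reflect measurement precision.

6.1 × 10^2

4327 × 0.01976 × 7.1 = 607.060792
Multiplication/division keeps the fewest significant figures: 4327 → 4 s.f., 0.01976 → 4 s.f., 7.1 → 2 s.f.; limit is 2.
Rounded to 2 significant figures: 6.1 × 10^2.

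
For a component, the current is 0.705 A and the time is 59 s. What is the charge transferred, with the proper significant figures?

42 C

charge transferred = 0.705 A × 59 s = 41.595 C.
0.705 has 3 significant figures; 59 has 2.
Division/multiplication keeps the fewest: 2 significant figures.
Rounded: 42 C.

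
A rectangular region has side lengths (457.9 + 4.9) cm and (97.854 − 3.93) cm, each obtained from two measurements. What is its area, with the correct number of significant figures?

457.9 + 4.9 = 462.8, limited to 1 d.p. → 4 s.f.; 97.854 − 3.93 = 93.924, limited to 2 d.p. → 4 s.f.
Carrying full precision, 462.8 × 93.924 = 43468.0272; keep min(4, 4) = 4 s.f.
Rounded to 4 significant figures: 4.347 × 10^4 cm².

4.347 × 10^4 cm²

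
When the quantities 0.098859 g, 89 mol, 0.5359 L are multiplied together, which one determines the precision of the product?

89 mol

0.098859 g → 5 s.f.; 89 mol → 2 s.f.; 0.5359 L → 4 s.f.
The fewest is 2 significant figures, from 89 mol.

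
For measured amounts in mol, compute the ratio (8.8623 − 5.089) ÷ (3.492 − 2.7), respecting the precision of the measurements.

5

8.8623 − 5.089 = 3.7733, limited to 3 d.p. → 4 s.f.; 3.492 − 2.7 = 0.792, limited to 1 d.p. → 1 s.f.
Carrying full precision, 3.7733 ÷ 0.792 = 4.76426767677…; keep min(4, 1) = 1 s.f.
Rounded to 1 significant figure: 5.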